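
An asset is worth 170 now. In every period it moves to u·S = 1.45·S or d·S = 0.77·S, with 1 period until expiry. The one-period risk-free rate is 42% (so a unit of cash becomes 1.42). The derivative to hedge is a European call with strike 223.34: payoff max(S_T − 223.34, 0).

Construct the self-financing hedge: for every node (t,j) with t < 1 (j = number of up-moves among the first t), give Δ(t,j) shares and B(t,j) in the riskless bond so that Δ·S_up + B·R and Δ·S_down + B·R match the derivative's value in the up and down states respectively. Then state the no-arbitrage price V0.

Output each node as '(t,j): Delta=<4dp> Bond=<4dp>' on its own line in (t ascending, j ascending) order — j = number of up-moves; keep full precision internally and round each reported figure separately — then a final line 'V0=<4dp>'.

(0,0): Delta=0.2003 Bond=-18.4685
V0=15.5903

The replicating-portfolio and risk-neutral prices coincide; use p* = (1.42−0.77)/(1.45−0.77) = 0.9559 for the latter.
Terminal payoffs: V(1,0)=0.0000, V(1,1)=23.1600
(0,0): S=170.0000. Δ = (V_up−V_dn)/(S_up−S_dn) = (23.1600−0.0000)/(246.5000−130.9000) = 0.2003. V = [p*·23.1600 + (1−p*)·0.0000]/1.42 = 15.5903. B = V − Δ·S = -18.4685.
Self-financing check: at every node Δ·S+B equals the discounted successor values.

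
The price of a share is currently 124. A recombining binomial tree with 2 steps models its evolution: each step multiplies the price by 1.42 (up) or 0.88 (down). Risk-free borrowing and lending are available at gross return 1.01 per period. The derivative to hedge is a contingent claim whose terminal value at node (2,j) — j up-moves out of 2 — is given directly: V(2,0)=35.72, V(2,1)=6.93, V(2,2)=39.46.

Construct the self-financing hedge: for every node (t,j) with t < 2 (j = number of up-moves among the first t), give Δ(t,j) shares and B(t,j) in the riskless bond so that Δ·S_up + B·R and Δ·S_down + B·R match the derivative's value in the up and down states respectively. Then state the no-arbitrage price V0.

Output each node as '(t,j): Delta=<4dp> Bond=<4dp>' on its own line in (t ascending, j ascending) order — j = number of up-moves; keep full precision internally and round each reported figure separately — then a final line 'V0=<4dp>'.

(0,0): Delta=-0.2074 Bond=50.6315
(1,0): Delta=-0.4886 Bond=81.8188
(1,1): Delta=0.3421 Bond=-45.6256
V0=24.9113

No-arbitrage ⇒ martingale measure with p* = (R−d)/(u−d) = 0.2407.
Terminal values V(2,·): V(2,0)=35.7200, V(2,1)=6.9300, V(2,2)=39.4600
Node (1,0) S=109.1200: V=(p*·6.9300+(1−p*)·35.7200)/1.01=28.5040; Δ=(6.9300−35.7200)/(154.9504−96.0256)=-0.4886; B=V−Δ·S=81.8188
Node (1,1) S=176.0800: V=(p*·39.4600+(1−p*)·6.9300)/1.01=14.6151; Δ=(39.4600−6.9300)/(250.0336−154.9504)=0.3421; B=V−Δ·S=-45.6256
Node (0,0) S=124.0000: V=(p*·14.6151+(1−p*)·28.5040)/1.01=24.9113; Δ=(14.6151−28.5040)/(176.0800−109.1200)=-0.2074; B=V−Δ·S=50.6315
The time-0 hedge costs 24.9113, which is the no-arbitrage price.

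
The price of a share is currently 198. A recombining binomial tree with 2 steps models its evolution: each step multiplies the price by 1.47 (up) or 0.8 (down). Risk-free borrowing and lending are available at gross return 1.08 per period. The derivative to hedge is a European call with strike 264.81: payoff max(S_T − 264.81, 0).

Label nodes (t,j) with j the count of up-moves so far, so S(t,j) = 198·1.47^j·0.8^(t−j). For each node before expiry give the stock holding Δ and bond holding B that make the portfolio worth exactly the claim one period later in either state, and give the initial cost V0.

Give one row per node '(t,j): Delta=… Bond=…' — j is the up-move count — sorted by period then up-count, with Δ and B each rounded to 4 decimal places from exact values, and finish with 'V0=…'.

No-arbitrage ⇒ martingale measure with p* = (R−d)/(u−d) = 0.4179.
Terminal values V(2,·): V(2,0)=0.0000, V(2,1)=0.0000, V(2,2)=163.0482
Node (1,0) S=158.4000: V=(p*·0.0000+(1−p*)·0.0000)/1.08=0.0000; Δ=(0.0000−0.0000)/(232.8480−126.7200)=0.0000; B=V−Δ·S=0.0000
Node (1,1) S=291.0600: V=(p*·163.0482+(1−p*)·0.0000)/1.08=63.0922; Δ=(163.0482−0.0000)/(427.8582−232.8480)=0.8361; B=V−Δ·S=-180.2633
Node (0,0) S=198.0000: V=(p*·63.0922+(1−p*)·0.0000)/1.08=24.4138; Δ=(63.0922−0.0000)/(291.0600−158.4000)=0.4756; B=V−Δ·S=-69.7536
Check: Δ(0,0)·S0 + B(0,0) = 24.4138 = V0.

(0,0): Delta=0.4756 Bond=-69.7536
(1,0): Delta=0.0000 Bond=0.0000
(1,1): Delta=0.8361 Bond=-180.2633
V0=24.4138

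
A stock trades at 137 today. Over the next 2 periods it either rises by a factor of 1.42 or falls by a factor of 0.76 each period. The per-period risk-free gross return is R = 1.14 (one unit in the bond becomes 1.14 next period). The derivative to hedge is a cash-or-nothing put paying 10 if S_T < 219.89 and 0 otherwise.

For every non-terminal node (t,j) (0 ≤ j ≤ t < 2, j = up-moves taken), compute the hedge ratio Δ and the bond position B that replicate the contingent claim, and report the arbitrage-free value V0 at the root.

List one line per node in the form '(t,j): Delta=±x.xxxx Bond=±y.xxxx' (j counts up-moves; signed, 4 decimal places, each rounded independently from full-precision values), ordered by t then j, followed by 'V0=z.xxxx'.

(0,0): Delta=-0.0559 Bond=12.7962
(1,0): Delta=0.0000 Bond=8.7719
(1,1): Delta=-0.0779 Bond=18.8729
V0=5.1439

The replicating-portfolio and risk-neutral prices coincide; use p* = (1.14−0.76)/(1.42−0.76) = 0.5758 for the latter.
Terminal payoffs: V(2,0)=10.0000, V(2,1)=10.0000, V(2,2)=0.0000
Node (1,0) S=104.1200: V=(p*·10.0000+(1−p*)·10.0000)/1.14=8.7719; Δ=(10.0000−10.0000)/(147.8504−79.1312)=0.0000; B=V−Δ·S=8.7719
Node (1,1) S=194.5400: V=(p*·0.0000+(1−p*)·10.0000)/1.14=3.7214; Δ=(0.0000−10.0000)/(276.2468−147.8504)=-0.0779; B=V−Δ·S=18.8729
Node (0,0) S=137.0000: V=(p*·3.7214+(1−p*)·8.7719)/1.14=5.1439; Δ=(3.7214−8.7719)/(194.5400−104.1200)=-0.0559; B=V−Δ·S=12.7962
The time-0 hedge costs 5.1439, which is the no-arbitrage price.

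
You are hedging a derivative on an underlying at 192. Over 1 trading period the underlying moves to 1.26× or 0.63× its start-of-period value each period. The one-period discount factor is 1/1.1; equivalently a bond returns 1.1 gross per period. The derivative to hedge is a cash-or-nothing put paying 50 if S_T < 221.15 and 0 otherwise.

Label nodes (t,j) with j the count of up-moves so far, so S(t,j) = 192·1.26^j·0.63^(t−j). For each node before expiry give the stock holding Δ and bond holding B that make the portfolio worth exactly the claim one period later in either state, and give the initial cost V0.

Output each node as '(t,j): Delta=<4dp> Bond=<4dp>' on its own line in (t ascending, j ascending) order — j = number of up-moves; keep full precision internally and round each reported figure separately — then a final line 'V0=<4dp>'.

(0,0): Delta=-0.4134 Bond=90.9091
V0=11.5440

No-arbitrage ⇒ martingale measure with p* = (R−d)/(u−d) = 0.7460.
At expiry t=1: V(1,0)=50.0000, V(1,1)=0.0000
Node (0,0) S=192.0000: V=(p*·0.0000+(1−p*)·50.0000)/1.1=11.5440; Δ=(0.0000−50.0000)/(241.9200−120.9600)=-0.4134; B=V−Δ·S=90.9091
The time-0 hedge costs 11.5440, which is the no-arbitrage price.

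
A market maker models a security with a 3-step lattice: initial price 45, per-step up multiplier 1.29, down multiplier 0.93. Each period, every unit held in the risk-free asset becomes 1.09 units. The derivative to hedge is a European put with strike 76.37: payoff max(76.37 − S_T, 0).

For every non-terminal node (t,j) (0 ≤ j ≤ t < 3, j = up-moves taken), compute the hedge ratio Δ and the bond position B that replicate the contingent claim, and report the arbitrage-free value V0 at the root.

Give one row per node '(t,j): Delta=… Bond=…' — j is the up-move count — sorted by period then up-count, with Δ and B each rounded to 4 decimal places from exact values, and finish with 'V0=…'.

Under the risk-neutral measure, an up-move has probability p* = (R−d)/(u−d) = 0.4444 and values discount at R = 1.09.
Terminal payoffs: V(3,0)=40.1739, V(3,1)=26.1626, V(3,2)=6.7274, V(3,3)=0.0000
  t=2,j=0: stock 38.9205 → up 50.2074 (V=26.1626), down 36.1961 (V=40.1739). Price 31.1437; hedge Δ=-1.0000, bond B=70.0642.
  t=2,j=1: stock 53.9865 → up 69.6426 (V=6.7274), down 50.2074 (V=26.1626). Price 16.0777; hedge Δ=-1.0000, bond B=70.0642.
  t=2,j=2: stock 74.8845 → up 96.6010 (V=0.0000), down 69.6426 (V=6.7274). Price 3.4289; hedge Δ=-0.2495, bond B=22.1161.
  t=1,j=0: stock 41.8500 → up 53.9865 (V=16.0777), down 38.9205 (V=31.1437). Price 22.4291; hedge Δ=-1.0000, bond B=64.2791.
  t=1,j=1: stock 58.0500 → up 74.8845 (V=3.4289), down 53.9865 (V=16.0777). Price 9.5927; hedge Δ=-0.6053, bond B=44.7284.
  t=0,j=0: stock 45.0000 → up 58.0500 (V=9.5927), down 41.8500 (V=22.4291). Price 15.3431; hedge Δ=-0.7924, bond B=50.9999.
Root portfolio cost Δ·45+B reproduces V0=15.3431.

(0,0): Delta=-0.7924 Bond=50.9999
(1,0): Delta=-1.0000 Bond=64.2791
(1,1): Delta=-0.6053 Bond=44.7284
(2,0): Delta=-1.0000 Bond=70.0642
(2,1): Delta=-1.0000 Bond=70.0642
(2,2): Delta=-0.2495 Bond=22.1161
V0=15.3431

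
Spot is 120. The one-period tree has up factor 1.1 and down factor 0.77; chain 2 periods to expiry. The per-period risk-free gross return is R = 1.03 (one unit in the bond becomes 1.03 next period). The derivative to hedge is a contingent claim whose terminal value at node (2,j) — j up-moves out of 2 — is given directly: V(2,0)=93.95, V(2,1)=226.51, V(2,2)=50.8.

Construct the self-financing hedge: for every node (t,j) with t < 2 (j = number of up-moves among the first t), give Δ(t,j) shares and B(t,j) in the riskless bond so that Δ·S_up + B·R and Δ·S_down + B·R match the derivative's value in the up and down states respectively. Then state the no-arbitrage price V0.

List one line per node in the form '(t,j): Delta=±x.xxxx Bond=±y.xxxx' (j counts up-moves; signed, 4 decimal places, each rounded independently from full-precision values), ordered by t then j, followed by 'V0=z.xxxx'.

(0,0): Delta=-2.7047 Bond=429.6382
(1,0): Delta=4.3474 Bond=-209.0841
(1,1): Delta=-4.0337 Bond=617.9612
V0=105.0739

The replicating-portfolio and risk-neutral prices coincide; use p* = (1.03−0.77)/(1.1−0.77) = 0.7879 for the latter.
Terminal values V(2,·): V(2,0)=93.9500, V(2,1)=226.5100, V(2,2)=50.8000
  t=1,j=0: stock 92.4000 → up 101.6400 (V=226.5100), down 71.1480 (V=93.9500). Price 192.6128; hedge Δ=4.3474, bond B=-209.0841.
  t=1,j=1: stock 132.0000 → up 145.2000 (V=50.8000), down 101.6400 (V=226.5100). Price 85.5066; hedge Δ=-4.0337, bond B=617.9612.
  t=0,j=0: stock 120.0000 → up 132.0000 (V=85.5066), down 92.4000 (V=192.6128). Price 105.0739; hedge Δ=-2.7047, bond B=429.6382.
Self-financing check: at every node Δ·S+B equals the discounted successor values.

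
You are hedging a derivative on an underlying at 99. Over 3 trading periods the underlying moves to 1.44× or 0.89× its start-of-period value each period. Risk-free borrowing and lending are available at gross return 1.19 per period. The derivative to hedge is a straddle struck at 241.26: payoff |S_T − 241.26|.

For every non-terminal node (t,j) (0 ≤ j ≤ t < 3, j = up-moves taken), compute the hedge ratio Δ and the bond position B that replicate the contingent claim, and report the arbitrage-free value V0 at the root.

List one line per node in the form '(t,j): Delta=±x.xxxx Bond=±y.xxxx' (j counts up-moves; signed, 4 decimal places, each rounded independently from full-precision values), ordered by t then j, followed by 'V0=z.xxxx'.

No-arbitrage ⇒ martingale measure with p* = (R−d)/(u−d) = 0.5455.
At expiry t=3: V(3,0)=171.4681, V(3,1)=128.3382, V(3,2)=58.5551, V(3,3)=54.3524
Node (2,0) S=78.4179: V=(p*·128.3382+(1−p*)·171.4681)/1.19=124.3216; Δ=(128.3382−171.4681)/(112.9218−69.7919)=-1.0000; B=V−Δ·S=202.7395
Node (2,1) S=126.8784: V=(p*·58.5551+(1−p*)·128.3382)/1.19=75.8611; Δ=(58.5551−128.3382)/(182.7049−112.9218)=-1.0000; B=V−Δ·S=202.7395
Node (2,2) S=205.2864: V=(p*·54.3524+(1−p*)·58.5551)/1.19=47.2796; Δ=(54.3524−58.5551)/(295.6124−182.7049)=-0.0372; B=V−Δ·S=54.9209
Node (1,0) S=88.1100: V=(p*·75.8611+(1−p*)·124.3216)/1.19=82.2593; Δ=(75.8611−124.3216)/(126.8784−78.4179)=-1.0000; B=V−Δ·S=170.3693
Node (1,1) S=142.5600: V=(p*·47.2796+(1−p*)·75.8611)/1.19=50.6481; Δ=(47.2796−75.8611)/(205.2864−126.8784)=-0.3645; B=V−Δ·S=102.6144
Node (0,0) S=99.0000: V=(p*·50.6481+(1−p*)·82.2593)/1.19=54.6360; Δ=(50.6481−82.2593)/(142.5600−88.1100)=-0.5806; B=V−Δ·S=112.1110
Check: Δ(0,0)·S0 + B(0,0) = 54.6360 = V0.

(0,0): Delta=-0.5806 Bond=112.1110
(1,0): Delta=-1.0000 Bond=170.3693
(1,1): Delta=-0.3645 Bond=102.6144
(2,0): Delta=-1.0000 Bond=202.7395
(2,1): Delta=-1.0000 Bond=202.7395
(2,2): Delta=-0.0372 Bond=54.9209
V0=54.6360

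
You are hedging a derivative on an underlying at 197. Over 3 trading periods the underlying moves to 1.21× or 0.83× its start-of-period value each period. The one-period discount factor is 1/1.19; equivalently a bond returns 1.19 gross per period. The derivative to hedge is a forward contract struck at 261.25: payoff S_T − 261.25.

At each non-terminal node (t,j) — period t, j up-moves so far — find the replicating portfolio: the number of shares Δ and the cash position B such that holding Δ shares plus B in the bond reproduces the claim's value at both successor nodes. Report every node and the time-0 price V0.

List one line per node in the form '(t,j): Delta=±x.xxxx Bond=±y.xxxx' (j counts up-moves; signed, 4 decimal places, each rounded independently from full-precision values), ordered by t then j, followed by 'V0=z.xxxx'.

Under the risk-neutral measure, an up-move has probability p* = (R−d)/(u−d) = 0.9474 and values discount at R = 1.19.
Terminal payoffs: V(3,0)=-148.6080, V(3,1)=-97.0369, V(3,2)=-21.8550, V(3,3)=87.7475
(2,0): S=135.7133. Δ = (V_up−V_dn)/(S_up−S_dn) = (-97.0369−-148.6080)/(164.2131−112.6420) = 1.0000. V = [p*·-97.0369 + (1−p*)·-148.6080]/1.19 = -83.8245. B = V − Δ·S = -219.5378.
(2,1): S=197.8471. Δ = (V_up−V_dn)/(S_up−S_dn) = (-21.8550−-97.0369)/(239.3950−164.2131) = 1.0000. V = [p*·-21.8550 + (1−p*)·-97.0369]/1.19 = -21.6907. B = V − Δ·S = -219.5378.
(2,2): S=288.4277. Δ = (V_up−V_dn)/(S_up−S_dn) = (87.7475−-21.8550)/(348.9975−239.3950) = 1.0000. V = [p*·87.7475 + (1−p*)·-21.8550]/1.19 = 68.8899. B = V − Δ·S = -219.5378.
(1,0): S=163.5100. Δ = (V_up−V_dn)/(S_up−S_dn) = (-21.6907−-83.8245)/(197.8471−135.7133) = 1.0000. V = [p*·-21.6907 + (1−p*)·-83.8245]/1.19 = -20.9756. B = V − Δ·S = -184.4856.
(1,1): S=238.3700. Δ = (V_up−V_dn)/(S_up−S_dn) = (68.8899−-21.6907)/(288.4277−197.8471) = 1.0000. V = [p*·68.8899 + (1−p*)·-21.6907]/1.19 = 53.8844. B = V − Δ·S = -184.4856.
(0,0): S=197.0000. Δ = (V_up−V_dn)/(S_up−S_dn) = (53.8844−-20.9756)/(238.3700−163.5100) = 1.0000. V = [p*·53.8844 + (1−p*)·-20.9756]/1.19 = 41.9701. B = V − Δ·S = -155.0299.
The time-0 hedge costs 41.9701, which is the no-arbitrage price.

(0,0): Delta=1.0000 Bond=-155.0299
(1,0): Delta=1.0000 Bond=-184.4856
(1,1): Delta=1.0000 Bond=-184.4856
(2,0): Delta=1.0000 Bond=-219.5378
(2,1): Delta=1.0000 Bond=-219.5378
(2,2): Delta=1.0000 Bond=-219.5378
V0=41.9701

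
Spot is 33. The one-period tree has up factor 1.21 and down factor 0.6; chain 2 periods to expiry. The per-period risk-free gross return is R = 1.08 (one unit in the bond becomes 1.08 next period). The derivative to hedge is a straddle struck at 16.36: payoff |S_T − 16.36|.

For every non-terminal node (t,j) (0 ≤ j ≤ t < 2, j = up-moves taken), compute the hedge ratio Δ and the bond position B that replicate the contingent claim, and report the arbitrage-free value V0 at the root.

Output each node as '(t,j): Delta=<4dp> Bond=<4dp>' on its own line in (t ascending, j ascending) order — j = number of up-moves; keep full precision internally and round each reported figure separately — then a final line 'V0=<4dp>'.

Since d<R<u, set p* = (R−d)/(u−d) = 0.7869; price each node as the discounted p*-expectation of its children.
Payoff layer (t=2): V(2,0)=4.4800, V(2,1)=7.5980, V(2,2)=31.9553
  t=1,j=0: stock 19.8000 → up 23.9580 (V=7.5980), down 11.8800 (V=4.4800). Price 6.4199; hedge Δ=0.2582, bond B=1.3084.
  t=1,j=1: stock 39.9300 → up 48.3153 (V=31.9553), down 23.9580 (V=7.5980). Price 24.7819; hedge Δ=1.0000, bond B=-15.1481.
  t=0,j=0: stock 33.0000 → up 39.9300 (V=24.7819), down 19.8000 (V=6.4199). Price 19.3228; hedge Δ=0.9122, bond B=-10.7787.
Root portfolio cost Δ·33+B reproduces V0=19.3228.

(0,0): Delta=0.9122 Bond=-10.7787
(1,0): Delta=0.2582 Bond=1.3084
(1,1): Delta=1.0000 Bond=-15.1481
V0=19.3228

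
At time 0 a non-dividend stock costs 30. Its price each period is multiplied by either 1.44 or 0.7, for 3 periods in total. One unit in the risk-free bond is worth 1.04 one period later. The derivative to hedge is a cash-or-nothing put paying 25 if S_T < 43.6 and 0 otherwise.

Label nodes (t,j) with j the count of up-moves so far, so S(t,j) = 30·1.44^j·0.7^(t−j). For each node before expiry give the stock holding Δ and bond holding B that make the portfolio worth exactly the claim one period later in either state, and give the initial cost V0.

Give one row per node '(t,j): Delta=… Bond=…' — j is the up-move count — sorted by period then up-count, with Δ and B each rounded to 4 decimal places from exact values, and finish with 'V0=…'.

(0,0): Delta=-0.2198 Bond=26.6630
(1,0): Delta=0.0000 Bond=23.1139
(1,1): Delta=-0.3455 Bond=33.1598
(2,0): Delta=0.0000 Bond=24.0385
(2,1): Delta=0.0000 Bond=24.0385
(2,2): Delta=-0.5431 Bond=46.7775
V0=20.0692

Under the risk-neutral measure, an up-move has probability p* = (R−d)/(u−d) = 0.4595 and values discount at R = 1.04.
Terminal payoffs: V(3,0)=25.0000, V(3,1)=25.0000, V(3,2)=25.0000, V(3,3)=0.0000
  t=2,j=0: stock 14.7000 → up 21.1680 (V=25.0000), down 10.2900 (V=25.0000). Price 24.0385; hedge Δ=0.0000, bond B=24.0385.
  t=2,j=1: stock 30.2400 → up 43.5456 (V=25.0000), down 21.1680 (V=25.0000). Price 24.0385; hedge Δ=0.0000, bond B=24.0385.
  t=2,j=2: stock 62.2080 → up 89.5795 (V=0.0000), down 43.5456 (V=25.0000). Price 12.9938; hedge Δ=-0.5431, bond B=46.7775.
  t=1,j=0: stock 21.0000 → up 30.2400 (V=24.0385), down 14.7000 (V=24.0385). Price 23.1139; hedge Δ=0.0000, bond B=23.1139.
  t=1,j=1: stock 43.2000 → up 62.2080 (V=12.9938), down 30.2400 (V=24.0385). Price 18.2345; hedge Δ=-0.3455, bond B=33.1598.
  t=0,j=0: stock 30.0000 → up 43.2000 (V=18.2345), down 21.0000 (V=23.1139). Price 20.0692; hedge Δ=-0.2198, bond B=26.6630.
Each (Δ,B) replicates both successor values, so the strategy is self-financing and V0 is arbitrage-free.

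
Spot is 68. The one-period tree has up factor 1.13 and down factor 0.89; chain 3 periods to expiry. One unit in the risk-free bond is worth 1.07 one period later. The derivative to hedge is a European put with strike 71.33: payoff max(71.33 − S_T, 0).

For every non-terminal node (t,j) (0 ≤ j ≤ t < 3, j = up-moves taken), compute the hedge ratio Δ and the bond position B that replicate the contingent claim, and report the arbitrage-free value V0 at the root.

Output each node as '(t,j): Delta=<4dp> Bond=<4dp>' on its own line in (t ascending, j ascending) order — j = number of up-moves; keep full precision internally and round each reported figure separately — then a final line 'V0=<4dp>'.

Since d<R<u, set p* = (R−d)/(u−d) = 0.7500; price each node as the discounted p*-expectation of its children.
Payoff layer (t=3): V(3,0)=23.3921, V(3,1)=10.4650, V(3,2)=0.0000, V(3,3)=0.0000
(2,0): S=53.8628. Δ = (V_up−V_dn)/(S_up−S_dn) = (10.4650−23.3921)/(60.8650−47.9379) = -1.0000. V = [p*·10.4650 + (1−p*)·23.3921]/1.07 = 12.8008. B = V − Δ·S = 66.6636.
(2,1): S=68.3876. Δ = (V_up−V_dn)/(S_up−S_dn) = (0.0000−10.4650)/(77.2780−60.8650) = -0.6376. V = [p*·0.0000 + (1−p*)·10.4650]/1.07 = 2.4451. B = V − Δ·S = 46.0494.
(2,2): S=86.8292. Δ = (V_up−V_dn)/(S_up−S_dn) = (0.0000−0.0000)/(98.1170−77.2780) = 0.0000. V = [p*·0.0000 + (1−p*)·0.0000]/1.07 = 0.0000. B = V − Δ·S = 0.0000.
(1,0): S=60.5200. Δ = (V_up−V_dn)/(S_up−S_dn) = (2.4451−12.8008)/(68.3876−53.8628) = -0.7130. V = [p*·2.4451 + (1−p*)·12.8008]/1.07 = 4.7047. B = V − Δ·S = 47.8532.
(1,1): S=76.8400. Δ = (V_up−V_dn)/(S_up−S_dn) = (0.0000−2.4451)/(86.8292−68.3876) = -0.1326. V = [p*·0.0000 + (1−p*)·2.4451]/1.07 = 0.5713. B = V − Δ·S = 10.7592.
(0,0): S=68.0000. Δ = (V_up−V_dn)/(S_up−S_dn) = (0.5713−4.7047)/(76.8400−60.5200) = -0.2533. V = [p*·0.5713 + (1−p*)·4.7047]/1.07 = 1.4997. B = V − Δ·S = 18.7222.
Each (Δ,B) replicates both successor values, so the strategy is self-financing and V0 is arbitrage-free.

(0,0): Delta=-0.2533 Bond=18.7222
(1,0): Delta=-0.7130 Bond=47.8532
(1,1): Delta=-0.1326 Bond=10.7592
(2,0): Delta=-1.0000 Bond=66.6636
(2,1): Delta=-0.6376 Bond=46.0494
(2,2): Delta=0.0000 Bond=0.0000
V0=1.4997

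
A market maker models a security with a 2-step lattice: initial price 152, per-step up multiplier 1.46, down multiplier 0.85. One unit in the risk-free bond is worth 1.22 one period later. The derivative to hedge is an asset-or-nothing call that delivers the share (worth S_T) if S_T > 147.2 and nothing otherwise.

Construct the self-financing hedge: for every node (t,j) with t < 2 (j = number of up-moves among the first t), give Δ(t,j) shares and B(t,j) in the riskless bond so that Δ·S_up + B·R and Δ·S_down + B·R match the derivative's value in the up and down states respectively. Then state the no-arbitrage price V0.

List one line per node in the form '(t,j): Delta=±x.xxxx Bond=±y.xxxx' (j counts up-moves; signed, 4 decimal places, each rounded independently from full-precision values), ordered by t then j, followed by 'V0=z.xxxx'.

No-arbitrage ⇒ martingale measure with p* = (R−d)/(u−d) = 0.6066.
At expiry t=2: V(2,0)=0.0000, V(2,1)=188.6320, V(2,2)=324.0032
(1,0): S=129.2000. Δ = (V_up−V_dn)/(S_up−S_dn) = (188.6320−0.0000)/(188.6320−109.8200) = 2.3934. V = [p*·188.6320 + (1−p*)·0.0000]/1.22 = 93.7837. B = V − Δ·S = -215.4491.
(1,1): S=221.9200. Δ = (V_up−V_dn)/(S_up−S_dn) = (324.0032−188.6320)/(324.0032−188.6320) = 1.0000. V = [p*·324.0032 + (1−p*)·188.6320]/1.22 = 221.9200. B = V − Δ·S = 0.0000.
(0,0): S=152.0000. Δ = (V_up−V_dn)/(S_up−S_dn) = (221.9200−93.7837)/(221.9200−129.2000) = 1.3820. V = [p*·221.9200 + (1−p*)·93.7837]/1.22 = 140.5785. B = V − Δ·S = -69.4810.
The time-0 hedge costs 140.5785, which is the no-arbitrage price.

(0,0): Delta=1.3820 Bond=-69.4810
(1,0): Delta=2.3934 Bond=-215.4491
(1,1): Delta=1.0000 Bond=0.0000
V0=140.5785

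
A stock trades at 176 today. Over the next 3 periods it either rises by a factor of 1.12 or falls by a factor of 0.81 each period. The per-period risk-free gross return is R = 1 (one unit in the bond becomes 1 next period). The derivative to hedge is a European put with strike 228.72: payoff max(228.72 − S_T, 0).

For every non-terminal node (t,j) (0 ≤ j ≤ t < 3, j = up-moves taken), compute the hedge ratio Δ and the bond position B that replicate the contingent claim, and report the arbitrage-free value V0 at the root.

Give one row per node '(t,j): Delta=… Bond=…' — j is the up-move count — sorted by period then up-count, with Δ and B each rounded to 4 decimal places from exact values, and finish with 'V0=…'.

Risk-neutral probability p* = (R−d)/(u−d) = (1−0.81)/(1.12−0.81) = 0.6129.
Terminal payoffs: V(3,0)=135.1864, V(3,1)=99.3896, V(3,2)=49.8927, V(3,3)=0.0000
(2,0): S=115.4736. Δ = (V_up−V_dn)/(S_up−S_dn) = (99.3896−135.1864)/(129.3304−93.5336) = -1.0000. V = [p*·99.3896 + (1−p*)·135.1864]/1 = 113.2464. B = V − Δ·S = 228.7200.
(2,1): S=159.6672. Δ = (V_up−V_dn)/(S_up−S_dn) = (49.8927−99.3896)/(178.8273−129.3304) = -1.0000. V = [p*·49.8927 + (1−p*)·99.3896]/1 = 69.0528. B = V − Δ·S = 228.7200.
(2,2): S=220.7744. Δ = (V_up−V_dn)/(S_up−S_dn) = (0.0000−49.8927)/(247.2673−178.8273) = -0.7290. V = [p*·0.0000 + (1−p*)·49.8927]/1 = 19.3133. B = V − Δ·S = 180.2576.
(1,0): S=142.5600. Δ = (V_up−V_dn)/(S_up−S_dn) = (69.0528−113.2464)/(159.6672−115.4736) = -1.0000. V = [p*·69.0528 + (1−p*)·113.2464]/1 = 86.1600. B = V − Δ·S = 228.7200.
(1,1): S=197.1200. Δ = (V_up−V_dn)/(S_up−S_dn) = (19.3133−69.0528)/(220.7744−159.6672) = -0.8140. V = [p*·19.3133 + (1−p*)·69.0528]/1 = 38.5673. B = V − Δ·S = 199.0173.
(0,0): S=176.0000. Δ = (V_up−V_dn)/(S_up−S_dn) = (38.5673−86.1600)/(197.1200−142.5600) = -0.8723. V = [p*·38.5673 + (1−p*)·86.1600]/1 = 56.9903. B = V − Δ·S = 210.5151.
Self-financing check: at every node Δ·S+B equals the discounted successor values.

(0,0): Delta=-0.8723 Bond=210.5151
(1,0): Delta=-1.0000 Bond=228.7200
(1,1): Delta=-0.8140 Bond=199.0173
(2,0): Delta=-1.0000 Bond=228.7200
(2,1): Delta=-1.0000 Bond=228.7200
(2,2): Delta=-0.7290 Bond=180.2576
V0=56.9903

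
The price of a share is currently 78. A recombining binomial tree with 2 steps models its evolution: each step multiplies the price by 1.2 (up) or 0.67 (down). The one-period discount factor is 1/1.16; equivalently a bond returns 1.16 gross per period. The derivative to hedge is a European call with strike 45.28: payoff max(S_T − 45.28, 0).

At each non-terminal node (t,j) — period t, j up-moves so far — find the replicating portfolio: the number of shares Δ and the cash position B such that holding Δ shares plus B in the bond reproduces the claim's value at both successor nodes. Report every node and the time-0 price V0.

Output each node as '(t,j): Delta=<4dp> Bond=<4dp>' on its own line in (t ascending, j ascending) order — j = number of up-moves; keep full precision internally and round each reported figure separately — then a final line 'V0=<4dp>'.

(0,0): Delta=0.9838 Bond=-32.3468
(1,0): Delta=0.6294 Bond=-18.9971
(1,1): Delta=1.0000 Bond=-39.0345
V0=44.3930

Under the risk-neutral measure, an up-move has probability p* = (R−d)/(u−d) = 0.9245 and values discount at R = 1.16.
Payoff layer (t=2): V(2,0)=0.0000, V(2,1)=17.4320, V(2,2)=67.0400
(1,0): S=52.2600. Δ = (V_up−V_dn)/(S_up−S_dn) = (17.4320−0.0000)/(62.7120−35.0142) = 0.6294. V = [p*·17.4320 + (1−p*)·0.0000]/1.16 = 13.8934. B = V − Δ·S = -18.9971.
(1,1): S=93.6000. Δ = (V_up−V_dn)/(S_up−S_dn) = (67.0400−17.4320)/(112.3200−62.7120) = 1.0000. V = [p*·67.0400 + (1−p*)·17.4320]/1.16 = 54.5655. B = V − Δ·S = -39.0345.
(0,0): S=78.0000. Δ = (V_up−V_dn)/(S_up−S_dn) = (54.5655−13.8934)/(93.6000−52.2600) = 0.9838. V = [p*·54.5655 + (1−p*)·13.8934]/1.16 = 44.3930. B = V − Δ·S = -32.3468.
Root portfolio cost Δ·78+B reproduces V0=44.3930.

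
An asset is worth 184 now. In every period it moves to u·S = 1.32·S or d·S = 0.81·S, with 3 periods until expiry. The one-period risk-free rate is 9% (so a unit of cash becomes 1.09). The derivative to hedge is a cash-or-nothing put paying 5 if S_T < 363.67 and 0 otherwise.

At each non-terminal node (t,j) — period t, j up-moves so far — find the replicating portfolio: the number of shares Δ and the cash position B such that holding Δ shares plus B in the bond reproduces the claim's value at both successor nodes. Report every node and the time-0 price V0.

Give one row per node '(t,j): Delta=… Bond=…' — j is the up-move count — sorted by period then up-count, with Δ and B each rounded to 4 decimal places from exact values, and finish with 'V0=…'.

Risk-neutral probability p* = (R−d)/(u−d) = (1.09−0.81)/(1.32−0.81) = 0.5490.
Payoff layer (t=3): V(3,0)=5.0000, V(3,1)=5.0000, V(3,2)=5.0000, V(3,3)=0.0000
(2,0): S=120.7224. Δ = (V_up−V_dn)/(S_up−S_dn) = (5.0000−5.0000)/(159.3536−97.7851) = 0.0000. V = [p*·5.0000 + (1−p*)·5.0000]/1.09 = 4.5872. B = V − Δ·S = 4.5872.
(2,1): S=196.7328. Δ = (V_up−V_dn)/(S_up−S_dn) = (5.0000−5.0000)/(259.6873−159.3536) = 0.0000. V = [p*·5.0000 + (1−p*)·5.0000]/1.09 = 4.5872. B = V − Δ·S = 4.5872.
(2,2): S=320.6016. Δ = (V_up−V_dn)/(S_up−S_dn) = (0.0000−5.0000)/(423.1941−259.6873) = -0.0306. V = [p*·0.0000 + (1−p*)·5.0000]/1.09 = 2.0687. B = V − Δ·S = 11.8726.
(1,0): S=149.0400. Δ = (V_up−V_dn)/(S_up−S_dn) = (4.5872−4.5872)/(196.7328−120.7224) = 0.0000. V = [p*·4.5872 + (1−p*)·4.5872]/1.09 = 4.2084. B = V − Δ·S = 4.2084.
(1,1): S=242.8800. Δ = (V_up−V_dn)/(S_up−S_dn) = (2.0687−4.5872)/(320.6016−196.7328) = -0.0203. V = [p*·2.0687 + (1−p*)·4.5872]/1.09 = 2.9399. B = V − Δ·S = 7.8780.
(0,0): S=184.0000. Δ = (V_up−V_dn)/(S_up−S_dn) = (2.9399−4.2084)/(242.8800−149.0400) = -0.0135. V = [p*·2.9399 + (1−p*)·4.2084]/1.09 = 3.2220. B = V − Δ·S = 5.7093.
Each (Δ,B) replicates both successor values, so the strategy is self-financing and V0 is arbitrage-free.

(0,0): Delta=-0.0135 Bond=5.7093
(1,0): Delta=0.0000 Bond=4.2084
(1,1): Delta=-0.0203 Bond=7.8780
(2,0): Delta=0.0000 Bond=4.5872
(2,1): Delta=0.0000 Bond=4.5872
(2,2): Delta=-0.0306 Bond=11.8726
V0=3.2220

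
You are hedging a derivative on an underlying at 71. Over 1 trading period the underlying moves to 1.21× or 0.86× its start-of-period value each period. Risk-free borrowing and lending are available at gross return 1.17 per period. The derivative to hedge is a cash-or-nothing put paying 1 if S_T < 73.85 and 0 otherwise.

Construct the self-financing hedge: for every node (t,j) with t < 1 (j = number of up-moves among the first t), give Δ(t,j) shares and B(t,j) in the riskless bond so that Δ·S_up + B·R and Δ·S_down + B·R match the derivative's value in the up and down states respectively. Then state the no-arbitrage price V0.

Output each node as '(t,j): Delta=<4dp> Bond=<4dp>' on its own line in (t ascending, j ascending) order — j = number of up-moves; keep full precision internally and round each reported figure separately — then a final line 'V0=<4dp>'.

The replicating-portfolio and risk-neutral prices coincide; use p* = (1.17−0.86)/(1.21−0.86) = 0.8857 for the latter.
Payoff layer (t=1): V(1,0)=1.0000, V(1,1)=0.0000
(0,0): S=71.0000. Δ = (V_up−V_dn)/(S_up−S_dn) = (0.0000−1.0000)/(85.9100−61.0600) = -0.0402. V = [p*·0.0000 + (1−p*)·1.0000]/1.17 = 0.0977. B = V − Δ·S = 2.9548.
Self-financing check: at every node Δ·S+B equals the discounted successor values.

(0,0): Delta=-0.0402 Bond=2.9548
V0=0.0977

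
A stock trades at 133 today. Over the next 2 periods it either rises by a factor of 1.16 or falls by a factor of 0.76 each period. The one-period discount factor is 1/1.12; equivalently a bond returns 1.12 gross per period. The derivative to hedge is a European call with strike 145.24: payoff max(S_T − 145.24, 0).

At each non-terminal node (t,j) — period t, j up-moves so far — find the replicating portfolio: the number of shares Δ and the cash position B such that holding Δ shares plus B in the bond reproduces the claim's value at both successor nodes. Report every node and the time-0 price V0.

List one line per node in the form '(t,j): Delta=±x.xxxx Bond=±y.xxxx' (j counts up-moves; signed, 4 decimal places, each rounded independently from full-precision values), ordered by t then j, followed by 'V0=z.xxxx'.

The replicating-portfolio and risk-neutral prices coincide; use p* = (1.12−0.76)/(1.16−0.76) = 0.9000 for the latter.
Terminal payoffs: V(2,0)=0.0000, V(2,1)=0.0000, V(2,2)=33.7248
(1,0): S=101.0800. Δ = (V_up−V_dn)/(S_up−S_dn) = (0.0000−0.0000)/(117.2528−76.8208) = 0.0000. V = [p*·0.0000 + (1−p*)·0.0000]/1.12 = 0.0000. B = V − Δ·S = 0.0000.
(1,1): S=154.2800. Δ = (V_up−V_dn)/(S_up−S_dn) = (33.7248−0.0000)/(178.9648−117.2528) = 0.5465. V = [p*·33.7248 + (1−p*)·0.0000]/1.12 = 27.1003. B = V − Δ·S = -57.2117.
(0,0): S=133.0000. Δ = (V_up−V_dn)/(S_up−S_dn) = (27.1003−0.0000)/(154.2800−101.0800) = 0.5094. V = [p*·27.1003 + (1−p*)·0.0000]/1.12 = 21.7770. B = V − Δ·S = -45.9737.
Check: Δ(0,0)·S0 + B(0,0) = 21.7770 = V0.

(0,0): Delta=0.5094 Bond=-45.9737
(1,0): Delta=0.0000 Bond=0.0000
(1,1): Delta=0.5465 Bond=-57.2117
V0=21.7770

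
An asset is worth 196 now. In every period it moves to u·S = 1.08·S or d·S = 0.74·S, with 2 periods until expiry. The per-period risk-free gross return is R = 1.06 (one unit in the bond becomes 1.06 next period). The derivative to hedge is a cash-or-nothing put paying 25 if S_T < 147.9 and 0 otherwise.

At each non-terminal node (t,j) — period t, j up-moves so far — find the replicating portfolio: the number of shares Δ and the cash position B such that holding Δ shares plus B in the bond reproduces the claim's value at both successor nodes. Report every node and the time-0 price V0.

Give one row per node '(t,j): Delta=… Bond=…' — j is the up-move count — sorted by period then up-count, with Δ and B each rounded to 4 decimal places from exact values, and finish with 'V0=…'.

(0,0): Delta=-0.0208 Bond=4.1574
(1,0): Delta=-0.5070 Bond=74.9168
(1,1): Delta=0.0000 Bond=0.0000
V0=0.0770

No-arbitrage ⇒ martingale measure with p* = (R−d)/(u−d) = 0.9412.
Payoff layer (t=2): V(2,0)=25.0000, V(2,1)=0.0000, V(2,2)=0.0000
Node (1,0) S=145.0400: V=(p*·0.0000+(1−p*)·25.0000)/1.06=1.3873; Δ=(0.0000−25.0000)/(156.6432−107.3296)=-0.5070; B=V−Δ·S=74.9168
Node (1,1) S=211.6800: V=(p*·0.0000+(1−p*)·0.0000)/1.06=0.0000; Δ=(0.0000−0.0000)/(228.6144−156.6432)=0.0000; B=V−Δ·S=0.0000
Node (0,0) S=196.0000: V=(p*·0.0000+(1−p*)·1.3873)/1.06=0.0770; Δ=(0.0000−1.3873)/(211.6800−145.0400)=-0.0208; B=V−Δ·S=4.1574
Each (Δ,B) replicates both successor values, so the strategy is self-financing and V0 is arbitrage-free.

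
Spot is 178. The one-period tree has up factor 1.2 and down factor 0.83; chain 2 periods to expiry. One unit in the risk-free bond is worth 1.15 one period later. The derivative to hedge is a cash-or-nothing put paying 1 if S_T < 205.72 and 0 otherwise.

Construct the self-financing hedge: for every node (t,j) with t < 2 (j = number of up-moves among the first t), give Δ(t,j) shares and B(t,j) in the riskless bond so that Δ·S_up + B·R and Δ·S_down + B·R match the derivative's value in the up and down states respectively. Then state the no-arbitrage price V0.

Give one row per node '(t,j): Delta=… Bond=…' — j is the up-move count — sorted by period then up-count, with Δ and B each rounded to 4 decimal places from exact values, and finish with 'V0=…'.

Risk-neutral probability p* = (R−d)/(u−d) = (1.15−0.83)/(1.2−0.83) = 0.8649.
Payoff layer (t=2): V(2,0)=1.0000, V(2,1)=1.0000, V(2,2)=0.0000
Node (1,0) S=147.7400: V=(p*·1.0000+(1−p*)·1.0000)/1.15=0.8696; Δ=(1.0000−1.0000)/(177.2880−122.6242)=0.0000; B=V−Δ·S=0.8696
Node (1,1) S=213.6000: V=(p*·0.0000+(1−p*)·1.0000)/1.15=0.1175; Δ=(0.0000−1.0000)/(256.3200−177.2880)=-0.0127; B=V−Δ·S=2.8202
Node (0,0) S=178.0000: V=(p*·0.1175+(1−p*)·0.8696)/1.15=0.1906; Δ=(0.1175−0.8696)/(213.6000−147.7400)=-0.0114; B=V−Δ·S=2.2231
Each (Δ,B) replicates both successor values, so the strategy is self-financing and V0 is arbitrage-free.

(0,0): Delta=-0.0114 Bond=2.2231
(1,0): Delta=0.0000 Bond=0.8696
(1,1): Delta=-0.0127 Bond=2.8202
V0=0.1906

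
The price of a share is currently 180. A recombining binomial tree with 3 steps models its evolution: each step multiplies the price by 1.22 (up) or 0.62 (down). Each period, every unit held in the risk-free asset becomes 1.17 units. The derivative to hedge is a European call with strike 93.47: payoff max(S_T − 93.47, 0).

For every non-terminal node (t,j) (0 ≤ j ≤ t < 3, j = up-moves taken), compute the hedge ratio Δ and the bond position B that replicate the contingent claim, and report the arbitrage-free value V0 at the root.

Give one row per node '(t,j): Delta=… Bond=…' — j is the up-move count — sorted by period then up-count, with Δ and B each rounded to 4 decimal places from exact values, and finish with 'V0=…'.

No-arbitrage ⇒ martingale measure with p* = (R−d)/(u−d) = 0.9167.
At expiry t=3: V(3,0)=0.0000, V(3,1)=0.0000, V(3,2)=72.6354, V(3,3)=233.3826
  t=2,j=0: stock 69.1920 → up 84.4142 (V=0.0000), down 42.8990 (V=0.0000). Price 0.0000; hedge Δ=0.0000, bond B=0.0000.
  t=2,j=1: stock 136.1520 → up 166.1054 (V=72.6354), down 84.4142 (V=0.0000). Price 56.9081; hedge Δ=0.8891, bond B=-64.1510.
  t=2,j=2: stock 267.9120 → up 326.8526 (V=233.3826), down 166.1054 (V=72.6354). Price 188.0231; hedge Δ=1.0000, bond B=-79.8889.
  t=1,j=0: stock 111.6000 → up 136.1520 (V=56.9081), down 69.1920 (V=0.0000). Price 44.5861; hedge Δ=0.8499, bond B=-50.2607.
  t=1,j=1: stock 219.6000 → up 267.9120 (V=188.0231), down 136.1520 (V=56.9081). Price 151.3648; hedge Δ=0.9951, bond B=-67.1602.
  t=0,j=0: stock 180.0000 → up 219.6000 (V=151.3648), down 111.6000 (V=44.5861). Price 121.7663; hedge Δ=0.9887, bond B=-56.1982.
Root portfolio cost Δ·180+B reproduces V0=121.7663.

(0,0): Delta=0.9887 Bond=-56.1982
(1,0): Delta=0.8499 Bond=-50.2607
(1,1): Delta=0.9951 Bond=-67.1602
(2,0): Delta=0.0000 Bond=0.0000
(2,1): Delta=0.8891 Bond=-64.1510
(2,2): Delta=1.0000 Bond=-79.8889
V0=121.7663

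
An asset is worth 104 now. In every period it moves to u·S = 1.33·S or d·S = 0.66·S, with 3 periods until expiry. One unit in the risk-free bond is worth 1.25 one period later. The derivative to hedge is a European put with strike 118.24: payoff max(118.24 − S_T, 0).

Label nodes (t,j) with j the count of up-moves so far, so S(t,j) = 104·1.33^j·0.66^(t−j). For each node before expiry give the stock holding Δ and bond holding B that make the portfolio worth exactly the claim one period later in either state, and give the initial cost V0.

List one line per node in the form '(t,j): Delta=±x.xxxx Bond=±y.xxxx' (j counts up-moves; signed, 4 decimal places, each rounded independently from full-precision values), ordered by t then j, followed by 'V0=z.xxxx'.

(0,0): Delta=-0.1160 Bond=13.2569
(1,0): Delta=-0.9513 Bond=73.9097
(1,1): Delta=-0.0598 Bond=8.7965
(2,0): Delta=-1.0000 Bond=94.5920
(2,1): Delta=-0.9481 Bond=92.0881
(2,2): Delta=0.0000 Bond=0.0000
V0=1.1952

Under the risk-neutral measure, an up-move has probability p* = (R−d)/(u−d) = 0.8806 and values discount at R = 1.25.
Payoff layer (t=3): V(3,0)=88.3404, V(3,1)=57.9878, V(3,2)=0.0000, V(3,3)=0.0000
  t=2,j=0: stock 45.3024 → up 60.2522 (V=57.9878), down 29.8996 (V=88.3404). Price 49.2896; hedge Δ=-1.0000, bond B=94.5920.
  t=2,j=1: stock 91.2912 → up 121.4173 (V=0.0000), down 60.2522 (V=57.9878). Price 5.5391; hedge Δ=-0.9481, bond B=92.0881.
  t=2,j=2: stock 183.9656 → up 244.6742 (V=0.0000), down 121.4173 (V=0.0000). Price 0.0000; hedge Δ=0.0000, bond B=0.0000.
  t=1,j=0: stock 68.6400 → up 91.2912 (V=5.5391), down 45.3024 (V=49.2896). Price 8.6105; hedge Δ=-0.9513, bond B=73.9097.
  t=1,j=1: stock 138.3200 → up 183.9656 (V=0.0000), down 91.2912 (V=5.5391). Price 0.5291; hedge Δ=-0.0598, bond B=8.7965.
  t=0,j=0: stock 104.0000 → up 138.3200 (V=0.5291), down 68.6400 (V=8.6105). Price 1.1952; hedge Δ=-0.1160, bond B=13.2569.
The time-0 hedge costs 1.1952, which is the no-arbitrage price.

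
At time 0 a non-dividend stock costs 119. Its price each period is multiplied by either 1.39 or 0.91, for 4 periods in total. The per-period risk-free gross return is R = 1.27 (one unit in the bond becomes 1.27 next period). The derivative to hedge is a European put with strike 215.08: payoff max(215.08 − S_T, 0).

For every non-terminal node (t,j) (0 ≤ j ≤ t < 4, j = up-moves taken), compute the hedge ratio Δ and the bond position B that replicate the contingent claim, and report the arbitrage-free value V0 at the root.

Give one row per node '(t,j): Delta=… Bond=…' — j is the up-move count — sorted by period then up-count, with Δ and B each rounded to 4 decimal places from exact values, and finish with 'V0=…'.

(0,0): Delta=-0.1738 Bond=24.5100
(1,0): Delta=-0.4918 Bond=65.5660
(1,1): Delta=-0.1044 Bond=19.6482
(2,0): Delta=-1.0000 Bond=133.3499
(2,1): Delta=-0.3809 Bond=66.5752
(2,2): Delta=-0.0440 Bond=11.0792
(3,0): Delta=-1.0000 Bond=169.3543
(3,1): Delta=-1.0000 Bond=169.3543
(3,2): Delta=-0.2458 Bond=56.2825
(3,3): Delta=0.0000 Bond=0.0000
V0=3.8313

Since d<R<u, set p* = (R−d)/(u−d) = 0.7500; price each node as the discounted p*-expectation of its children.
At expiry t=4: V(4,0)=133.4758, V(4,1)=90.4318, V(4,2)=24.6833, V(4,3)=0.0000, V(4,4)=0.0000
(3,0): S=89.6749. Δ = (V_up−V_dn)/(S_up−S_dn) = (90.4318−133.4758)/(124.6482−81.6042) = -1.0000. V = [p*·90.4318 + (1−p*)·133.4758]/1.27 = 79.6794. B = V − Δ·S = 169.3543.
(3,1): S=136.9760. Δ = (V_up−V_dn)/(S_up−S_dn) = (24.6833−90.4318)/(190.3967−124.6482) = -1.0000. V = [p*·24.6833 + (1−p*)·90.4318]/1.27 = 32.3783. B = V − Δ·S = 169.3543.
(3,2): S=209.2271. Δ = (V_up−V_dn)/(S_up−S_dn) = (0.0000−24.6833)/(290.8257−190.3967) = -0.2458. V = [p*·0.0000 + (1−p*)·24.6833]/1.27 = 4.8589. B = V − Δ·S = 56.2825.
(3,3): S=319.5887. Δ = (V_up−V_dn)/(S_up−S_dn) = (0.0000−0.0000)/(444.2282−290.8257) = 0.0000. V = [p*·0.0000 + (1−p*)·0.0000]/1.27 = 0.0000. B = V − Δ·S = 0.0000.
(2,0): S=98.5439. Δ = (V_up−V_dn)/(S_up−S_dn) = (32.3783−79.6794)/(136.9760−89.6749) = -1.0000. V = [p*·32.3783 + (1−p*)·79.6794]/1.27 = 34.8060. B = V − Δ·S = 133.3499.
(2,1): S=150.5231. Δ = (V_up−V_dn)/(S_up−S_dn) = (4.8589−32.3783)/(209.2271−136.9760) = -0.3809. V = [p*·4.8589 + (1−p*)·32.3783]/1.27 = 9.2431. B = V − Δ·S = 66.5752.
(2,2): S=229.9199. Δ = (V_up−V_dn)/(S_up−S_dn) = (0.0000−4.8589)/(319.5887−209.2271) = -0.0440. V = [p*·0.0000 + (1−p*)·4.8589]/1.27 = 0.9565. B = V − Δ·S = 11.0792.
(1,0): S=108.2900. Δ = (V_up−V_dn)/(S_up−S_dn) = (9.2431−34.8060)/(150.5231−98.5439) = -0.4918. V = [p*·9.2431 + (1−p*)·34.8060]/1.27 = 12.3101. B = V − Δ·S = 65.5660.
(1,1): S=165.4100. Δ = (V_up−V_dn)/(S_up−S_dn) = (0.9565−9.2431)/(229.9199−150.5231) = -0.1044. V = [p*·0.9565 + (1−p*)·9.2431]/1.27 = 2.3844. B = V − Δ·S = 19.6482.
(0,0): S=119.0000. Δ = (V_up−V_dn)/(S_up−S_dn) = (2.3844−12.3101)/(165.4100−108.2900) = -0.1738. V = [p*·2.3844 + (1−p*)·12.3101]/1.27 = 3.8313. B = V − Δ·S = 24.5100.
The time-0 hedge costs 3.8313, which is the no-arbitrage price.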